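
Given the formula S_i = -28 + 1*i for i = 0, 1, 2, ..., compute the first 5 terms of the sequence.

This is an arithmetic sequence.
i=0: S_0 = -28 + 1*0 = -28
i=1: S_1 = -28 + 1*1 = -27
i=2: S_2 = -28 + 1*2 = -26
i=3: S_3 = -28 + 1*3 = -25
i=4: S_4 = -28 + 1*4 = -24
The first 5 terms are: [-28, -27, -26, -25, -24]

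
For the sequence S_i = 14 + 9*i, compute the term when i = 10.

S_10 = 14 + 9*10 = 14 + 90 = 104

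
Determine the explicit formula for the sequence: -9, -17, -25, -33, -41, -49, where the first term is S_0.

Check differences: -17 - -9 = -8
-25 - -17 = -8
Common difference d = -8.
First term a = -9.
Formula: S_i = -9 - 8*i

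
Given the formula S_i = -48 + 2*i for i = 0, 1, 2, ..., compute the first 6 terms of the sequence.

This is an arithmetic sequence.
i=0: S_0 = -48 + 2*0 = -48
i=1: S_1 = -48 + 2*1 = -46
i=2: S_2 = -48 + 2*2 = -44
i=3: S_3 = -48 + 2*3 = -42
i=4: S_4 = -48 + 2*4 = -40
i=5: S_5 = -48 + 2*5 = -38
The first 6 terms are: [-48, -46, -44, -42, -40, -38]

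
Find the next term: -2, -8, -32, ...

Ratios: -8 / -2 = 4.0
This is a geometric sequence with common ratio r = 4.
Next term = -32 * 4 = -128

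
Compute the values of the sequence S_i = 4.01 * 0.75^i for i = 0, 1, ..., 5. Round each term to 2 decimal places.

This is a geometric sequence.
i=0: S_0 = 4.01 * 0.75^0 = 4.01
i=1: S_1 = 4.01 * 0.75^1 ≈ 3.01
i=2: S_2 = 4.01 * 0.75^2 ≈ 2.26
i=3: S_3 = 4.01 * 0.75^3 ≈ 1.69
i=4: S_4 = 4.01 * 0.75^4 ≈ 1.27
i=5: S_5 = 4.01 * 0.75^5 ≈ 0.95
The first 6 terms are: [4.01, 3.01, 2.26, 1.69, 1.27, 0.95]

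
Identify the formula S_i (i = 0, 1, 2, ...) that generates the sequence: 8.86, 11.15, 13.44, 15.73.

Check differences: 11.15 - 8.86 = 2.29
13.44 - 11.15 = 2.29
Common difference d = 2.29.
First term a = 8.86.
Formula: S_i = 8.86 + 2.29*i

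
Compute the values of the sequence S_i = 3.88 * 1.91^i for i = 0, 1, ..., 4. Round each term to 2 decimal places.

This is a geometric sequence.
i=0: S_0 = 3.88 * 1.91^0 = 3.88
i=1: S_1 = 3.88 * 1.91^1 ≈ 7.41
i=2: S_2 = 3.88 * 1.91^2 ≈ 14.15
i=3: S_3 = 3.88 * 1.91^3 ≈ 27.04
i=4: S_4 = 3.88 * 1.91^4 ≈ 51.64
The first 5 terms are: [3.88, 7.41, 14.15, 27.04, 51.64]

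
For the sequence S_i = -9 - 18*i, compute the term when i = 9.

S_9 = -9 + -18*9 = -9 + -162 = -171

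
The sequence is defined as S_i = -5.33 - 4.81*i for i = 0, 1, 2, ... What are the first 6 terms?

This is an arithmetic sequence.
i=0: S_0 = -5.33 + -4.81*0 = -5.33
i=1: S_1 = -5.33 + -4.81*1 = -10.14
i=2: S_2 = -5.33 + -4.81*2 = -14.95
i=3: S_3 = -5.33 + -4.81*3 = -19.76
i=4: S_4 = -5.33 + -4.81*4 = -24.57
i=5: S_5 = -5.33 + -4.81*5 = -29.38
The first 6 terms are: [-5.33, -10.14, -14.95, -19.76, -24.57, -29.38]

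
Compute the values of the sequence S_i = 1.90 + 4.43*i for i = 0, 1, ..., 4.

This is an arithmetic sequence.
i=0: S_0 = 1.9 + 4.43*0 = 1.9
i=1: S_1 = 1.9 + 4.43*1 = 6.33
i=2: S_2 = 1.9 + 4.43*2 = 10.76
i=3: S_3 = 1.9 + 4.43*3 = 15.19
i=4: S_4 = 1.9 + 4.43*4 = 19.62
The first 5 terms are: [1.9, 6.33, 10.76, 15.19, 19.62]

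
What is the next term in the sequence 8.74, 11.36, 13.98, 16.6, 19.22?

Differences: 11.36 - 8.74 = 2.62
This is an arithmetic sequence with common difference d = 2.62.
Next term = 19.22 + 2.62 = 21.84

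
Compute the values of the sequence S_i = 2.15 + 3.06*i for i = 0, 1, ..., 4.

This is an arithmetic sequence.
i=0: S_0 = 2.15 + 3.06*0 = 2.15
i=1: S_1 = 2.15 + 3.06*1 = 5.21
i=2: S_2 = 2.15 + 3.06*2 = 8.27
i=3: S_3 = 2.15 + 3.06*3 = 11.33
i=4: S_4 = 2.15 + 3.06*4 = 14.39
The first 5 terms are: [2.15, 5.21, 8.27, 11.33, 14.39]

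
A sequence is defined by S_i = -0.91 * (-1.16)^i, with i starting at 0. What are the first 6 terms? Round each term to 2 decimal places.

This is a geometric sequence.
i=0: S_0 = -0.91 * (-1.16)^0 = -0.91
i=1: S_1 = -0.91 * (-1.16)^1 ≈ 1.06
i=2: S_2 = -0.91 * (-1.16)^2 ≈ -1.22
i=3: S_3 = -0.91 * (-1.16)^3 ≈ 1.42
i=4: S_4 = -0.91 * (-1.16)^4 ≈ -1.65
i=5: S_5 = -0.91 * (-1.16)^5 ≈ 1.91
The first 6 terms are: [-0.91, 1.06, -1.22, 1.42, -1.65, 1.91]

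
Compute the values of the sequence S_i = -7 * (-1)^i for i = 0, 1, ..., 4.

This is a geometric sequence.
i=0: S_0 = -7 * (-1)^0 = -7
i=1: S_1 = -7 * (-1)^1 = 7
i=2: S_2 = -7 * (-1)^2 = -7
i=3: S_3 = -7 * (-1)^3 = 7
i=4: S_4 = -7 * (-1)^4 = -7
The first 5 terms are: [-7, 7, -7, 7, -7]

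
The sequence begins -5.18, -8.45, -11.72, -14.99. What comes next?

Differences: -8.45 - -5.18 = -3.27
This is an arithmetic sequence with common difference d = -3.27.
Next term = -14.99 + -3.27 = -18.26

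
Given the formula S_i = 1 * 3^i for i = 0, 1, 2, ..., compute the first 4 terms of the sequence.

This is a geometric sequence.
i=0: S_0 = 1 * 3^0 = 1
i=1: S_1 = 1 * 3^1 = 3
i=2: S_2 = 1 * 3^2 = 9
i=3: S_3 = 1 * 3^3 = 27
The first 4 terms are: [1, 3, 9, 27]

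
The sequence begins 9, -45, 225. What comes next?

Ratios: -45 / 9 = -5.0
This is a geometric sequence with common ratio r = -5.
Next term = 225 * -5 = -1125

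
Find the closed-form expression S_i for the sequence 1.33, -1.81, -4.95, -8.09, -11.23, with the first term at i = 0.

Check differences: -1.81 - 1.33 = -3.14
-4.95 - -1.81 = -3.14
Common difference d = -3.14.
First term a = 1.33.
Formula: S_i = 1.33 - 3.14*i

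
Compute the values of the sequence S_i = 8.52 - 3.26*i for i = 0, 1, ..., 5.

This is an arithmetic sequence.
i=0: S_0 = 8.52 + -3.26*0 = 8.52
i=1: S_1 = 8.52 + -3.26*1 = 5.26
i=2: S_2 = 8.52 + -3.26*2 = 2.0
i=3: S_3 = 8.52 + -3.26*3 = -1.26
i=4: S_4 = 8.52 + -3.26*4 = -4.52
i=5: S_5 = 8.52 + -3.26*5 = -7.78
The first 6 terms are: [8.52, 5.26, 2.0, -1.26, -4.52, -7.78]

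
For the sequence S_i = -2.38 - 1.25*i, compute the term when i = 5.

S_5 = -2.38 + -1.25*5 = -2.38 + -6.25 = -8.63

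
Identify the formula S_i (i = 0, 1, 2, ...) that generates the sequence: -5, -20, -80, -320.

Check ratios: -20 / -5 = 4.0
Common ratio r = 4.
First term a = -5.
Formula: S_i = -5 * 4^i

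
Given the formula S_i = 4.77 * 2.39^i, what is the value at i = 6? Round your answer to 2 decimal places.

S_6 = 4.77 * 2.39^6 ≈ 4.77 * 186.3749 ≈ 889.01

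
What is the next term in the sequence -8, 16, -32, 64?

Ratios: 16 / -8 = -2.0
This is a geometric sequence with common ratio r = -2.
Next term = 64 * -2 = -128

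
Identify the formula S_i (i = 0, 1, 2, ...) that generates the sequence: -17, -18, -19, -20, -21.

Check differences: -18 - -17 = -1
-19 - -18 = -1
Common difference d = -1.
First term a = -17.
Formula: S_i = -17 - 1*i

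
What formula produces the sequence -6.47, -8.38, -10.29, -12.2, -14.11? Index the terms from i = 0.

Check differences: -8.38 - -6.47 = -1.91
-10.29 - -8.38 = -1.91
Common difference d = -1.91.
First term a = -6.47.
Formula: S_i = -6.47 - 1.91*i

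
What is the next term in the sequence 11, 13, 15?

Differences: 13 - 11 = 2
This is an arithmetic sequence with common difference d = 2.
Next term = 15 + 2 = 17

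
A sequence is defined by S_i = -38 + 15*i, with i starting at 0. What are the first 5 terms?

This is an arithmetic sequence.
i=0: S_0 = -38 + 15*0 = -38
i=1: S_1 = -38 + 15*1 = -23
i=2: S_2 = -38 + 15*2 = -8
i=3: S_3 = -38 + 15*3 = 7
i=4: S_4 = -38 + 15*4 = 22
The first 5 terms are: [-38, -23, -8, 7, 22]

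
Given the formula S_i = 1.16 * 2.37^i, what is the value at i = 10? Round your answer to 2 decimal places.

S_10 = 1.16 * 2.37^10 ≈ 1.16 * 5590.9223 ≈ 6485.47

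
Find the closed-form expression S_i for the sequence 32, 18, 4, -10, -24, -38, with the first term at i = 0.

Check differences: 18 - 32 = -14
4 - 18 = -14
Common difference d = -14.
First term a = 32.
Formula: S_i = 32 - 14*i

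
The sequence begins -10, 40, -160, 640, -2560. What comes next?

Ratios: 40 / -10 = -4.0
This is a geometric sequence with common ratio r = -4.
Next term = -2560 * -4 = 10240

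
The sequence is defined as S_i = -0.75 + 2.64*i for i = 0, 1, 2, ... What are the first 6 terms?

This is an arithmetic sequence.
i=0: S_0 = -0.75 + 2.64*0 = -0.75
i=1: S_1 = -0.75 + 2.64*1 = 1.89
i=2: S_2 = -0.75 + 2.64*2 = 4.53
i=3: S_3 = -0.75 + 2.64*3 = 7.17
i=4: S_4 = -0.75 + 2.64*4 = 9.81
i=5: S_5 = -0.75 + 2.64*5 = 12.45
The first 6 terms are: [-0.75, 1.89, 4.53, 7.17, 9.81, 12.45]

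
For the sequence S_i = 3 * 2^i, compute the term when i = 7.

S_7 = 3 * 2^7 = 3 * 128 = 384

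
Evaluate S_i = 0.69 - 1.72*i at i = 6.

S_6 = 0.69 + -1.72*6 = 0.69 + -10.32 = -9.63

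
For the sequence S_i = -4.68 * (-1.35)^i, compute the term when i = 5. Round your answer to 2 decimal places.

S_5 = -4.68 * (-1.35)^5 ≈ -4.68 * -4.484 ≈ 20.99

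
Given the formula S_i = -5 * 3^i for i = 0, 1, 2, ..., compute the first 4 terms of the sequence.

This is a geometric sequence.
i=0: S_0 = -5 * 3^0 = -5
i=1: S_1 = -5 * 3^1 = -15
i=2: S_2 = -5 * 3^2 = -45
i=3: S_3 = -5 * 3^3 = -135
The first 4 terms are: [-5, -15, -45, -135]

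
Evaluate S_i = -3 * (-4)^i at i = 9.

S_9 = -3 * (-4)^9 = -3 * -262144 = 786432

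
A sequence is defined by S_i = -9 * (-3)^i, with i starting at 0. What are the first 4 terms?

This is a geometric sequence.
i=0: S_0 = -9 * (-3)^0 = -9
i=1: S_1 = -9 * (-3)^1 = 27
i=2: S_2 = -9 * (-3)^2 = -81
i=3: S_3 = -9 * (-3)^3 = 243
The first 4 terms are: [-9, 27, -81, 243]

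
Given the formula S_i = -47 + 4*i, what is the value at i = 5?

S_5 = -47 + 4*5 = -47 + 20 = -27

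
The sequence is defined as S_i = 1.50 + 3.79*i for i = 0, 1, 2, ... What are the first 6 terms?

This is an arithmetic sequence.
i=0: S_0 = 1.5 + 3.79*0 = 1.5
i=1: S_1 = 1.5 + 3.79*1 = 5.29
i=2: S_2 = 1.5 + 3.79*2 = 9.08
i=3: S_3 = 1.5 + 3.79*3 = 12.87
i=4: S_4 = 1.5 + 3.79*4 = 16.66
i=5: S_5 = 1.5 + 3.79*5 = 20.45
The first 6 terms are: [1.5, 5.29, 9.08, 12.87, 16.66, 20.45]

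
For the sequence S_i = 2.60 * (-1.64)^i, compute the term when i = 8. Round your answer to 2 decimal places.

S_8 = 2.6 * (-1.64)^8 ≈ 2.6 * 52.33 ≈ 136.06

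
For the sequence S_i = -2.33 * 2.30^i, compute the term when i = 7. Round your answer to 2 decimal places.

S_7 = -2.33 * 2.3^7 ≈ -2.33 * 340.4825 ≈ -793.32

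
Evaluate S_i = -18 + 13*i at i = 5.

S_5 = -18 + 13*5 = -18 + 65 = 47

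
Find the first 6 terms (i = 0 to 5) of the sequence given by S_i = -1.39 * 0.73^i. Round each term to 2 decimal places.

This is a geometric sequence.
i=0: S_0 = -1.39 * 0.73^0 = -1.39
i=1: S_1 = -1.39 * 0.73^1 ≈ -1.01
i=2: S_2 = -1.39 * 0.73^2 ≈ -0.74
i=3: S_3 = -1.39 * 0.73^3 ≈ -0.54
i=4: S_4 = -1.39 * 0.73^4 ≈ -0.39
i=5: S_5 = -1.39 * 0.73^5 ≈ -0.29
The first 6 terms are: [-1.39, -1.01, -0.74, -0.54, -0.39, -0.29]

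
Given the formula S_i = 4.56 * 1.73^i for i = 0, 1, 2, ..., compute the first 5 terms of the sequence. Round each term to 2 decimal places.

This is a geometric sequence.
i=0: S_0 = 4.56 * 1.73^0 = 4.56
i=1: S_1 = 4.56 * 1.73^1 ≈ 7.89
i=2: S_2 = 4.56 * 1.73^2 ≈ 13.65
i=3: S_3 = 4.56 * 1.73^3 ≈ 23.61
i=4: S_4 = 4.56 * 1.73^4 ≈ 40.85
The first 5 terms are: [4.56, 7.89, 13.65, 23.61, 40.85]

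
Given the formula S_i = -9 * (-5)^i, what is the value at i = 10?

S_10 = -9 * (-5)^10 = -9 * 9765625 = -87890625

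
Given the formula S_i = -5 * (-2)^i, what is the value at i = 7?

S_7 = -5 * (-2)^7 = -5 * -128 = 640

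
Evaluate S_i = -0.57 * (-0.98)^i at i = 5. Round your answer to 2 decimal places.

S_5 = -0.57 * (-0.98)^5 ≈ -0.57 * -0.9039 ≈ 0.52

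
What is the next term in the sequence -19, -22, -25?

Differences: -22 - -19 = -3
This is an arithmetic sequence with common difference d = -3.
Next term = -25 + -3 = -28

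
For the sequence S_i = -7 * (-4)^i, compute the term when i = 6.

S_6 = -7 * (-4)^6 = -7 * 4096 = -28672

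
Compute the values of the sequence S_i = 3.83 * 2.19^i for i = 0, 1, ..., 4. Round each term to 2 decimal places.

This is a geometric sequence.
i=0: S_0 = 3.83 * 2.19^0 = 3.83
i=1: S_1 = 3.83 * 2.19^1 ≈ 8.39
i=2: S_2 = 3.83 * 2.19^2 ≈ 18.37
i=3: S_3 = 3.83 * 2.19^3 ≈ 40.23
i=4: S_4 = 3.83 * 2.19^4 ≈ 88.1
The first 5 terms are: [3.83, 8.39, 18.37, 40.23, 88.1]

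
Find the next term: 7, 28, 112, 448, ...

Ratios: 28 / 7 = 4.0
This is a geometric sequence with common ratio r = 4.
Next term = 448 * 4 = 1792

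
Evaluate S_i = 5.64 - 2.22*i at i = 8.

S_8 = 5.64 + -2.22*8 = 5.64 + -17.76 = -12.12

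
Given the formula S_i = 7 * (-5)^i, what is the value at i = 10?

S_10 = 7 * (-5)^10 = 7 * 9765625 = 68359375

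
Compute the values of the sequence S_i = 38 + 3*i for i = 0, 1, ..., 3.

This is an arithmetic sequence.
i=0: S_0 = 38 + 3*0 = 38
i=1: S_1 = 38 + 3*1 = 41
i=2: S_2 = 38 + 3*2 = 44
i=3: S_3 = 38 + 3*3 = 47
The first 4 terms are: [38, 41, 44, 47]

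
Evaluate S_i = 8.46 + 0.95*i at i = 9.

S_9 = 8.46 + 0.95*9 = 8.46 + 8.55 = 17.01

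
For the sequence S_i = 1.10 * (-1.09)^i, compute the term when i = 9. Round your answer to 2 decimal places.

S_9 = 1.1 * (-1.09)^9 ≈ 1.1 * -2.1719 ≈ -2.39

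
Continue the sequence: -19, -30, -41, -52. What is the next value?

Differences: -30 - -19 = -11
This is an arithmetic sequence with common difference d = -11.
Next term = -52 + -11 = -63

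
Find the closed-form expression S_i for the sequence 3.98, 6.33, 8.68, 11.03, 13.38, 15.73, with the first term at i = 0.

Check differences: 6.33 - 3.98 = 2.35
8.68 - 6.33 = 2.35
Common difference d = 2.35.
First term a = 3.98.
Formula: S_i = 3.98 + 2.35*i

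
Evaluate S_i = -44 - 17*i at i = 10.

S_10 = -44 + -17*10 = -44 + -170 = -214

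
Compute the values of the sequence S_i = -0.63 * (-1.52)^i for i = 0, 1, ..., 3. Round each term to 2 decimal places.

This is a geometric sequence.
i=0: S_0 = -0.63 * (-1.52)^0 = -0.63
i=1: S_1 = -0.63 * (-1.52)^1 ≈ 0.96
i=2: S_2 = -0.63 * (-1.52)^2 ≈ -1.46
i=3: S_3 = -0.63 * (-1.52)^3 ≈ 2.21
The first 4 terms are: [-0.63, 0.96, -1.46, 2.21]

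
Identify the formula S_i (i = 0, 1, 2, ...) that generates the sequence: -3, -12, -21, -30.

Check differences: -12 - -3 = -9
-21 - -12 = -9
Common difference d = -9.
First term a = -3.
Formula: S_i = -3 - 9*i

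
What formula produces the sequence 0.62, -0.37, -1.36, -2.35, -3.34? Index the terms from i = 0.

Check differences: -0.37 - 0.62 = -0.99
-1.36 - -0.37 = -0.99
Common difference d = -0.99.
First term a = 0.62.
Formula: S_i = 0.62 - 0.99*i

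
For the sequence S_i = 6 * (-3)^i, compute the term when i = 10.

S_10 = 6 * (-3)^10 = 6 * 59049 = 354294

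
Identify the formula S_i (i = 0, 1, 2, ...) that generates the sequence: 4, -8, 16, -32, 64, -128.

Check ratios: -8 / 4 = -2.0
Common ratio r = -2.
First term a = 4.
Formula: S_i = 4 * (-2)^i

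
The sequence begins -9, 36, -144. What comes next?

Ratios: 36 / -9 = -4.0
This is a geometric sequence with common ratio r = -4.
Next term = -144 * -4 = 576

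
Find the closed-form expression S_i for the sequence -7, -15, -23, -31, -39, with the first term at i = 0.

Check differences: -15 - -7 = -8
-23 - -15 = -8
Common difference d = -8.
First term a = -7.
Formula: S_i = -7 - 8*i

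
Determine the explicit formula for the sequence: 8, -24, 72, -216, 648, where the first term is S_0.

Check ratios: -24 / 8 = -3.0
Common ratio r = -3.
First term a = 8.
Formula: S_i = 8 * (-3)^i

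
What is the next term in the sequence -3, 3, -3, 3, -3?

Ratios: 3 / -3 = -1.0
This is a geometric sequence with common ratio r = -1.
Next term = -3 * -1 = 3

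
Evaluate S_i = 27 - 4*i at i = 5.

S_5 = 27 + -4*5 = 27 + -20 = 7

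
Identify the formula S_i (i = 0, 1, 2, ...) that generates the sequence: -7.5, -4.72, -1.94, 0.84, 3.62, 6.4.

Check differences: -4.72 - -7.5 = 2.78
-1.94 - -4.72 = 2.78
Common difference d = 2.78.
First term a = -7.5.
Formula: S_i = -7.50 + 2.78*i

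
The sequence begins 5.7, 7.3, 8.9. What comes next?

Differences: 7.3 - 5.7 = 1.6
This is an arithmetic sequence with common difference d = 1.6.
Next term = 8.9 + 1.6 = 10.5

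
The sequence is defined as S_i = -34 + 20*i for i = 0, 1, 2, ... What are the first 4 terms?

This is an arithmetic sequence.
i=0: S_0 = -34 + 20*0 = -34
i=1: S_1 = -34 + 20*1 = -14
i=2: S_2 = -34 + 20*2 = 6
i=3: S_3 = -34 + 20*3 = 26
The first 4 terms are: [-34, -14, 6, 26]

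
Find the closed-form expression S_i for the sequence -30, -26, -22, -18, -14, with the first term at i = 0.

Check differences: -26 - -30 = 4
-22 - -26 = 4
Common difference d = 4.
First term a = -30.
Formula: S_i = -30 + 4*i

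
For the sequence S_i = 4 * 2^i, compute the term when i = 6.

S_6 = 4 * 2^6 = 4 * 64 = 256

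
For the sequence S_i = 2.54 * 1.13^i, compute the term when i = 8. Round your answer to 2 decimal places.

S_8 = 2.54 * 1.13^8 ≈ 2.54 * 2.6584 ≈ 6.75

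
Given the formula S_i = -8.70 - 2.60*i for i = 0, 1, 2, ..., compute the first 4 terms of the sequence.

This is an arithmetic sequence.
i=0: S_0 = -8.7 + -2.6*0 = -8.7
i=1: S_1 = -8.7 + -2.6*1 = -11.3
i=2: S_2 = -8.7 + -2.6*2 = -13.9
i=3: S_3 = -8.7 + -2.6*3 = -16.5
The first 4 terms are: [-8.7, -11.3, -13.9, -16.5]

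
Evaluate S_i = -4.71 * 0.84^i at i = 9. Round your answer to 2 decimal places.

S_9 = -4.71 * 0.84^9 ≈ -4.71 * 0.2082 ≈ -0.98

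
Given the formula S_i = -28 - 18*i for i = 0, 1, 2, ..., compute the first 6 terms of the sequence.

This is an arithmetic sequence.
i=0: S_0 = -28 + -18*0 = -28
i=1: S_1 = -28 + -18*1 = -46
i=2: S_2 = -28 + -18*2 = -64
i=3: S_3 = -28 + -18*3 = -82
i=4: S_4 = -28 + -18*4 = -100
i=5: S_5 = -28 + -18*5 = -118
The first 6 terms are: [-28, -46, -64, -82, -100, -118]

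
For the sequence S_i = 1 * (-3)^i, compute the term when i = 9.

S_9 = 1 * (-3)^9 = 1 * -19683 = -19683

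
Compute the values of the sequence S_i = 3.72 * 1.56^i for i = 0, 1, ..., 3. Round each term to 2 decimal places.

This is a geometric sequence.
i=0: S_0 = 3.72 * 1.56^0 = 3.72
i=1: S_1 = 3.72 * 1.56^1 ≈ 5.8
i=2: S_2 = 3.72 * 1.56^2 ≈ 9.05
i=3: S_3 = 3.72 * 1.56^3 ≈ 14.12
The first 4 terms are: [3.72, 5.8, 9.05, 14.12]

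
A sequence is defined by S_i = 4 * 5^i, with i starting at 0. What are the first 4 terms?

This is a geometric sequence.
i=0: S_0 = 4 * 5^0 = 4
i=1: S_1 = 4 * 5^1 = 20
i=2: S_2 = 4 * 5^2 = 100
i=3: S_3 = 4 * 5^3 = 500
The first 4 terms are: [4, 20, 100, 500]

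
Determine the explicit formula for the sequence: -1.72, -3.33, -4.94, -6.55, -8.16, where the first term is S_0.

Check differences: -3.33 - -1.72 = -1.61
-4.94 - -3.33 = -1.61
Common difference d = -1.61.
First term a = -1.72.
Formula: S_i = -1.72 - 1.61*i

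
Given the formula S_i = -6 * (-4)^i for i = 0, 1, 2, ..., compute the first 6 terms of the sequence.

This is a geometric sequence.
i=0: S_0 = -6 * (-4)^0 = -6
i=1: S_1 = -6 * (-4)^1 = 24
i=2: S_2 = -6 * (-4)^2 = -96
i=3: S_3 = -6 * (-4)^3 = 384
i=4: S_4 = -6 * (-4)^4 = -1536
i=5: S_5 = -6 * (-4)^5 = 6144
The first 6 terms are: [-6, 24, -96, 384, -1536, 6144]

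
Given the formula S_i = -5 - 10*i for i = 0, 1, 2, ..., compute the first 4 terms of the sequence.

This is an arithmetic sequence.
i=0: S_0 = -5 + -10*0 = -5
i=1: S_1 = -5 + -10*1 = -15
i=2: S_2 = -5 + -10*2 = -25
i=3: S_3 = -5 + -10*3 = -35
The first 4 terms are: [-5, -15, -25, -35]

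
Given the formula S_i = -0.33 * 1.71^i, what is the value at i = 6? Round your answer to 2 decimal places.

S_6 = -0.33 * 1.71^6 ≈ -0.33 * 25.0021 ≈ -8.25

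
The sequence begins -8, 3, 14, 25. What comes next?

Differences: 3 - -8 = 11
This is an arithmetic sequence with common difference d = 11.
Next term = 25 + 11 = 36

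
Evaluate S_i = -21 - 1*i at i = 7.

S_7 = -21 + -1*7 = -21 + -7 = -28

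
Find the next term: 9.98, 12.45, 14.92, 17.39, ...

Differences: 12.45 - 9.98 = 2.47
This is an arithmetic sequence with common difference d = 2.47.
Next term = 17.39 + 2.47 = 19.86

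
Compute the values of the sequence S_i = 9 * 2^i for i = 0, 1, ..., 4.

This is a geometric sequence.
i=0: S_0 = 9 * 2^0 = 9
i=1: S_1 = 9 * 2^1 = 18
i=2: S_2 = 9 * 2^2 = 36
i=3: S_3 = 9 * 2^3 = 72
i=4: S_4 = 9 * 2^4 = 144
The first 5 terms are: [9, 18, 36, 72, 144]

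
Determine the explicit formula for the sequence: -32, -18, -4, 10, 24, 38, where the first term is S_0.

Check differences: -18 - -32 = 14
-4 - -18 = 14
Common difference d = 14.
First term a = -32.
Formula: S_i = -32 + 14*i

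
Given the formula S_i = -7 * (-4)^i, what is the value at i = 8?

S_8 = -7 * (-4)^8 = -7 * 65536 = -458752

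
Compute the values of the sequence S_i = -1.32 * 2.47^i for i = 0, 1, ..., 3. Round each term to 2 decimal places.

This is a geometric sequence.
i=0: S_0 = -1.32 * 2.47^0 = -1.32
i=1: S_1 = -1.32 * 2.47^1 ≈ -3.26
i=2: S_2 = -1.32 * 2.47^2 ≈ -8.05
i=3: S_3 = -1.32 * 2.47^3 ≈ -19.89
The first 4 terms are: [-1.32, -3.26, -8.05, -19.89]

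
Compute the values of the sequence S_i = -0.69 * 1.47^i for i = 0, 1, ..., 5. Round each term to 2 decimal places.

This is a geometric sequence.
i=0: S_0 = -0.69 * 1.47^0 = -0.69
i=1: S_1 = -0.69 * 1.47^1 ≈ -1.01
i=2: S_2 = -0.69 * 1.47^2 ≈ -1.49
i=3: S_3 = -0.69 * 1.47^3 ≈ -2.19
i=4: S_4 = -0.69 * 1.47^4 ≈ -3.22
i=5: S_5 = -0.69 * 1.47^5 ≈ -4.74
The first 6 terms are: [-0.69, -1.01, -1.49, -2.19, -3.22, -4.74]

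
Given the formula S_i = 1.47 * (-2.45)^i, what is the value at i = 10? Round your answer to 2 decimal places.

S_10 = 1.47 * (-2.45)^10 ≈ 1.47 * 7792.2135 ≈ 11454.55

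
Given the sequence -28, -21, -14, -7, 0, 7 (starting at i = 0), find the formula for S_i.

Check differences: -21 - -28 = 7
-14 - -21 = 7
Common difference d = 7.
First term a = -28.
Formula: S_i = -28 + 7*i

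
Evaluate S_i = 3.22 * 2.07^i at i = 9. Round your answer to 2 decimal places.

S_9 = 3.22 * 2.07^9 ≈ 3.22 * 697.8034 ≈ 2246.93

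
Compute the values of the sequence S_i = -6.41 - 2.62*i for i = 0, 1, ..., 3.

This is an arithmetic sequence.
i=0: S_0 = -6.41 + -2.62*0 = -6.41
i=1: S_1 = -6.41 + -2.62*1 = -9.03
i=2: S_2 = -6.41 + -2.62*2 = -11.65
i=3: S_3 = -6.41 + -2.62*3 = -14.27
The first 4 terms are: [-6.41, -9.03, -11.65, -14.27]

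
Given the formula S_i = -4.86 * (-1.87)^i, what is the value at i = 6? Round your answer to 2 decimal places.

S_6 = -4.86 * (-1.87)^6 ≈ -4.86 * 42.7612 ≈ -207.82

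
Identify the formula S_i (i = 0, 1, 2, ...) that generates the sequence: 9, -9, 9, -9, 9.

Check ratios: -9 / 9 = -1.0
Common ratio r = -1.
First term a = 9.
Formula: S_i = 9 * (-1)^i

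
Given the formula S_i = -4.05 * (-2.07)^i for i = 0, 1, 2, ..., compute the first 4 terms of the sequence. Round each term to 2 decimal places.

This is a geometric sequence.
i=0: S_0 = -4.05 * (-2.07)^0 = -4.05
i=1: S_1 = -4.05 * (-2.07)^1 ≈ 8.38
i=2: S_2 = -4.05 * (-2.07)^2 ≈ -17.35
i=3: S_3 = -4.05 * (-2.07)^3 ≈ 35.92
The first 4 terms are: [-4.05, 8.38, -17.35, 35.92]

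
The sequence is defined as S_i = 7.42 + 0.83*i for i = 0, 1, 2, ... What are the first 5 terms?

This is an arithmetic sequence.
i=0: S_0 = 7.42 + 0.83*0 = 7.42
i=1: S_1 = 7.42 + 0.83*1 = 8.25
i=2: S_2 = 7.42 + 0.83*2 = 9.08
i=3: S_3 = 7.42 + 0.83*3 = 9.91
i=4: S_4 = 7.42 + 0.83*4 = 10.74
The first 5 terms are: [7.42, 8.25, 9.08, 9.91, 10.74]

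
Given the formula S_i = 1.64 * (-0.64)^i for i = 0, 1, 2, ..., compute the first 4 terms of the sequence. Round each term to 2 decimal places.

This is a geometric sequence.
i=0: S_0 = 1.64 * (-0.64)^0 = 1.64
i=1: S_1 = 1.64 * (-0.64)^1 ≈ -1.05
i=2: S_2 = 1.64 * (-0.64)^2 ≈ 0.67
i=3: S_3 = 1.64 * (-0.64)^3 ≈ -0.43
The first 4 terms are: [1.64, -1.05, 0.67, -0.43]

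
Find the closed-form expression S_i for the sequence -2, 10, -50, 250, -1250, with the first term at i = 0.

Check ratios: 10 / -2 = -5.0
Common ratio r = -5.
First term a = -2.
Formula: S_i = -2 * (-5)^i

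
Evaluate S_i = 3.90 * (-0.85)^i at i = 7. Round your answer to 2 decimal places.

S_7 = 3.9 * (-0.85)^7 ≈ 3.9 * -0.3206 ≈ -1.25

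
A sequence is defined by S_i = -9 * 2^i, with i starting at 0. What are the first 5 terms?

This is a geometric sequence.
i=0: S_0 = -9 * 2^0 = -9
i=1: S_1 = -9 * 2^1 = -18
i=2: S_2 = -9 * 2^2 = -36
i=3: S_3 = -9 * 2^3 = -72
i=4: S_4 = -9 * 2^4 = -144
The first 5 terms are: [-9, -18, -36, -72, -144]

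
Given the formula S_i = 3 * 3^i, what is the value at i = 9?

S_9 = 3 * 3^9 = 3 * 19683 = 59049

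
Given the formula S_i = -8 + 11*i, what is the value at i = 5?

S_5 = -8 + 11*5 = -8 + 55 = 47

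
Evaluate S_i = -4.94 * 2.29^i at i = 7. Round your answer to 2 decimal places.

S_7 = -4.94 * 2.29^7 ≈ -4.94 * 330.2542 ≈ -1631.46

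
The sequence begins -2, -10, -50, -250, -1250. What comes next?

Ratios: -10 / -2 = 5.0
This is a geometric sequence with common ratio r = 5.
Next term = -1250 * 5 = -6250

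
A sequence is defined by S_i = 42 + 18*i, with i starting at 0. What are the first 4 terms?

This is an arithmetic sequence.
i=0: S_0 = 42 + 18*0 = 42
i=1: S_1 = 42 + 18*1 = 60
i=2: S_2 = 42 + 18*2 = 78
i=3: S_3 = 42 + 18*3 = 96
The first 4 terms are: [42, 60, 78, 96]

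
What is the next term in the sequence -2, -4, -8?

Ratios: -4 / -2 = 2.0
This is a geometric sequence with common ratio r = 2.
Next term = -8 * 2 = -16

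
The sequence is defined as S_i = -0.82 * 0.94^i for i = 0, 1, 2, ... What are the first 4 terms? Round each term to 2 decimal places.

This is a geometric sequence.
i=0: S_0 = -0.82 * 0.94^0 = -0.82
i=1: S_1 = -0.82 * 0.94^1 ≈ -0.77
i=2: S_2 = -0.82 * 0.94^2 ≈ -0.72
i=3: S_3 = -0.82 * 0.94^3 ≈ -0.68
The first 4 terms are: [-0.82, -0.77, -0.72, -0.68]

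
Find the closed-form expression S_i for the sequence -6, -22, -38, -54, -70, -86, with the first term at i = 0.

Check differences: -22 - -6 = -16
-38 - -22 = -16
Common difference d = -16.
First term a = -6.
Formula: S_i = -6 - 16*i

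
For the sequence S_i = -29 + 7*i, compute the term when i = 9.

S_9 = -29 + 7*9 = -29 + 63 = 34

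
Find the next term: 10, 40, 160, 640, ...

Ratios: 40 / 10 = 4.0
This is a geometric sequence with common ratio r = 4.
Next term = 640 * 4 = 2560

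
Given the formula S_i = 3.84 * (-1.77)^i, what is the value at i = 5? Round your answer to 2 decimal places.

S_5 = 3.84 * (-1.77)^5 ≈ 3.84 * -17.3727 ≈ -66.71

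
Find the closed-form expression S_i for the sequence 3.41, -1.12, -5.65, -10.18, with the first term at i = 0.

Check differences: -1.12 - 3.41 = -4.53
-5.65 - -1.12 = -4.53
Common difference d = -4.53.
First term a = 3.41.
Formula: S_i = 3.41 - 4.53*i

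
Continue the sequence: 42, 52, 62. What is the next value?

Differences: 52 - 42 = 10
This is an arithmetic sequence with common difference d = 10.
Next term = 62 + 10 = 72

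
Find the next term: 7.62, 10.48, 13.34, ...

Differences: 10.48 - 7.62 = 2.86
This is an arithmetic sequence with common difference d = 2.86.
Next term = 13.34 + 2.86 = 16.2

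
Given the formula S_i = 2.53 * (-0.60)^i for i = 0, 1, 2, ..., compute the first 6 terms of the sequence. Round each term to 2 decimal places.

This is a geometric sequence.
i=0: S_0 = 2.53 * (-0.6)^0 = 2.53
i=1: S_1 = 2.53 * (-0.6)^1 ≈ -1.52
i=2: S_2 = 2.53 * (-0.6)^2 ≈ 0.91
i=3: S_3 = 2.53 * (-0.6)^3 ≈ -0.55
i=4: S_4 = 2.53 * (-0.6)^4 ≈ 0.33
i=5: S_5 = 2.53 * (-0.6)^5 ≈ -0.2
The first 6 terms are: [2.53, -1.52, 0.91, -0.55, 0.33, -0.2]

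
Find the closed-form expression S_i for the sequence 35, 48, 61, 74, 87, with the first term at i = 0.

Check differences: 48 - 35 = 13
61 - 48 = 13
Common difference d = 13.
First term a = 35.
Formula: S_i = 35 + 13*i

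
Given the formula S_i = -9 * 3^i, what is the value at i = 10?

S_10 = -9 * 3^10 = -9 * 59049 = -531441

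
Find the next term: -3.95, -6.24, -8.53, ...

Differences: -6.24 - -3.95 = -2.29
This is an arithmetic sequence with common difference d = -2.29.
Next term = -8.53 + -2.29 = -10.82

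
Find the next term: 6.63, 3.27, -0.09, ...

Differences: 3.27 - 6.63 = -3.36
This is an arithmetic sequence with common difference d = -3.36.
Next term = -0.09 + -3.36 = -3.45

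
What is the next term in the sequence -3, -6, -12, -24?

Ratios: -6 / -3 = 2.0
This is a geometric sequence with common ratio r = 2.
Next term = -24 * 2 = -48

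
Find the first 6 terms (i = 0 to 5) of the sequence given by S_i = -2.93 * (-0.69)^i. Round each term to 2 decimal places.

This is a geometric sequence.
i=0: S_0 = -2.93 * (-0.69)^0 = -2.93
i=1: S_1 = -2.93 * (-0.69)^1 ≈ 2.02
i=2: S_2 = -2.93 * (-0.69)^2 ≈ -1.39
i=3: S_3 = -2.93 * (-0.69)^3 ≈ 0.96
i=4: S_4 = -2.93 * (-0.69)^4 ≈ -0.66
i=5: S_5 = -2.93 * (-0.69)^5 ≈ 0.46
The first 6 terms are: [-2.93, 2.02, -1.39, 0.96, -0.66, 0.46]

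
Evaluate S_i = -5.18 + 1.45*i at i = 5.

S_5 = -5.18 + 1.45*5 = -5.18 + 7.25 = 2.07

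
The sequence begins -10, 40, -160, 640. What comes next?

Ratios: 40 / -10 = -4.0
This is a geometric sequence with common ratio r = -4.
Next term = 640 * -4 = -2560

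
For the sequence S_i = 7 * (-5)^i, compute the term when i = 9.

S_9 = 7 * (-5)^9 = 7 * -1953125 = -13671875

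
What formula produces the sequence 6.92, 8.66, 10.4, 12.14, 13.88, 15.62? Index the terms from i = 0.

Check differences: 8.66 - 6.92 = 1.74
10.4 - 8.66 = 1.74
Common difference d = 1.74.
First term a = 6.92.
Formula: S_i = 6.92 + 1.74*i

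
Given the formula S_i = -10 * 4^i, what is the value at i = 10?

S_10 = -10 * 4^10 = -10 * 1048576 = -10485760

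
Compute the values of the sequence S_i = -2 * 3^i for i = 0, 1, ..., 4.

This is a geometric sequence.
i=0: S_0 = -2 * 3^0 = -2
i=1: S_1 = -2 * 3^1 = -6
i=2: S_2 = -2 * 3^2 = -18
i=3: S_3 = -2 * 3^3 = -54
i=4: S_4 = -2 * 3^4 = -162
The first 5 terms are: [-2, -6, -18, -54, -162]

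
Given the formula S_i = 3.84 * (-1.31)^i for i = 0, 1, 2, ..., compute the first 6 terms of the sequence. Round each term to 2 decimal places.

This is a geometric sequence.
i=0: S_0 = 3.84 * (-1.31)^0 = 3.84
i=1: S_1 = 3.84 * (-1.31)^1 ≈ -5.03
i=2: S_2 = 3.84 * (-1.31)^2 ≈ 6.59
i=3: S_3 = 3.84 * (-1.31)^3 ≈ -8.63
i=4: S_4 = 3.84 * (-1.31)^4 ≈ 11.31
i=5: S_5 = 3.84 * (-1.31)^5 ≈ -14.81
The first 6 terms are: [3.84, -5.03, 6.59, -8.63, 11.31, -14.81]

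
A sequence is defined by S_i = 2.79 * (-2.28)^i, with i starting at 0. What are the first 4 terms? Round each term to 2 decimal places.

This is a geometric sequence.
i=0: S_0 = 2.79 * (-2.28)^0 = 2.79
i=1: S_1 = 2.79 * (-2.28)^1 ≈ -6.36
i=2: S_2 = 2.79 * (-2.28)^2 ≈ 14.5
i=3: S_3 = 2.79 * (-2.28)^3 ≈ -33.07
The first 4 terms are: [2.79, -6.36, 14.5, -33.07]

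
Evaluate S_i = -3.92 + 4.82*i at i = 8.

S_8 = -3.92 + 4.82*8 = -3.92 + 38.56 = 34.64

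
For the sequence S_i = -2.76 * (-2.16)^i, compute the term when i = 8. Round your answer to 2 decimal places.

S_8 = -2.76 * (-2.16)^8 ≈ -2.76 * 473.8381 ≈ -1307.79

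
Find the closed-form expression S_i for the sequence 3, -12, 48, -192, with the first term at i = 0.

Check ratios: -12 / 3 = -4.0
Common ratio r = -4.
First term a = 3.
Formula: S_i = 3 * (-4)^i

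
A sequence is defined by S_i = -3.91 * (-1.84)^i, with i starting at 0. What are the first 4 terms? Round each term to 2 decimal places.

This is a geometric sequence.
i=0: S_0 = -3.91 * (-1.84)^0 = -3.91
i=1: S_1 = -3.91 * (-1.84)^1 ≈ 7.19
i=2: S_2 = -3.91 * (-1.84)^2 ≈ -13.24
i=3: S_3 = -3.91 * (-1.84)^3 ≈ 24.36
The first 4 terms are: [-3.91, 7.19, -13.24, 24.36]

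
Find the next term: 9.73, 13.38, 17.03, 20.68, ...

Differences: 13.38 - 9.73 = 3.65
This is an arithmetic sequence with common difference d = 3.65.
Next term = 20.68 + 3.65 = 24.33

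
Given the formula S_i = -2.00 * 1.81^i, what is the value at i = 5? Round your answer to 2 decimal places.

S_5 = -2.0 * 1.81^5 ≈ -2.0 * 19.4264 ≈ -38.85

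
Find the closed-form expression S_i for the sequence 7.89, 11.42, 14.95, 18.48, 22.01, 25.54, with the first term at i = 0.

Check differences: 11.42 - 7.89 = 3.53
14.95 - 11.42 = 3.53
Common difference d = 3.53.
First term a = 7.89.
Formula: S_i = 7.89 + 3.53*i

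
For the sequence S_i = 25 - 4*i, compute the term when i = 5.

S_5 = 25 + -4*5 = 25 + -20 = 5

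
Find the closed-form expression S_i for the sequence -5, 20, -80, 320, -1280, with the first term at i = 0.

Check ratios: 20 / -5 = -4.0
Common ratio r = -4.
First term a = -5.
Formula: S_i = -5 * (-4)^i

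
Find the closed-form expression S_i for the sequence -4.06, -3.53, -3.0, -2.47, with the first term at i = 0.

Check differences: -3.53 - -4.06 = 0.53
-3.0 - -3.53 = 0.53
Common difference d = 0.53.
First term a = -4.06.
Formula: S_i = -4.06 + 0.53*i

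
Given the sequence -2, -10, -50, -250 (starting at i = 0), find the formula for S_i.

Check ratios: -10 / -2 = 5.0
Common ratio r = 5.
First term a = -2.
Formula: S_i = -2 * 5^i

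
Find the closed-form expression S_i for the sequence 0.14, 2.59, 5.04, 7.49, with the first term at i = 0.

Check differences: 2.59 - 0.14 = 2.45
5.04 - 2.59 = 2.45
Common difference d = 2.45.
First term a = 0.14.
Formula: S_i = 0.14 + 2.45*i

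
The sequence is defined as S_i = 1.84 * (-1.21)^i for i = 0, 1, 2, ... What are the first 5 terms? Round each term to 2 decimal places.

This is a geometric sequence.
i=0: S_0 = 1.84 * (-1.21)^0 = 1.84
i=1: S_1 = 1.84 * (-1.21)^1 ≈ -2.23
i=2: S_2 = 1.84 * (-1.21)^2 ≈ 2.69
i=3: S_3 = 1.84 * (-1.21)^3 ≈ -3.26
i=4: S_4 = 1.84 * (-1.21)^4 ≈ 3.94
The first 5 terms are: [1.84, -2.23, 2.69, -3.26, 3.94]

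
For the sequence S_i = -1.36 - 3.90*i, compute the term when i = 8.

S_8 = -1.36 + -3.9*8 = -1.36 + -31.2 = -32.56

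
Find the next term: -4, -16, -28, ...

Differences: -16 - -4 = -12
This is an arithmetic sequence with common difference d = -12.
Next term = -28 + -12 = -40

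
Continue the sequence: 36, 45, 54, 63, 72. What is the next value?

Differences: 45 - 36 = 9
This is an arithmetic sequence with common difference d = 9.
Next term = 72 + 9 = 81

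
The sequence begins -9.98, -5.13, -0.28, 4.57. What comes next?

Differences: -5.13 - -9.98 = 4.85
This is an arithmetic sequence with common difference d = 4.85.
Next term = 4.57 + 4.85 = 9.42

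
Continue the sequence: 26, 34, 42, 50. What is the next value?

Differences: 34 - 26 = 8
This is an arithmetic sequence with common difference d = 8.
Next term = 50 + 8 = 58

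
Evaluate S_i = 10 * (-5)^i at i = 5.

S_5 = 10 * (-5)^5 = 10 * -3125 = -31250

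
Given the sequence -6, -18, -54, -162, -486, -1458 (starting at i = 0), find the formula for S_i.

Check ratios: -18 / -6 = 3.0
Common ratio r = 3.
First term a = -6.
Formula: S_i = -6 * 3^i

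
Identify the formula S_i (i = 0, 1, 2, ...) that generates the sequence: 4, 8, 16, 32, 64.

Check ratios: 8 / 4 = 2.0
Common ratio r = 2.
First term a = 4.
Formula: S_i = 4 * 2^i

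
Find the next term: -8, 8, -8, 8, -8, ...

Ratios: 8 / -8 = -1.0
This is a geometric sequence with common ratio r = -1.
Next term = -8 * -1 = 8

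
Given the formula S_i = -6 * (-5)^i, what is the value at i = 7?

S_7 = -6 * (-5)^7 = -6 * -78125 = 468750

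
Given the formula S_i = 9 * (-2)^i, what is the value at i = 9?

S_9 = 9 * (-2)^9 = 9 * -512 = -4608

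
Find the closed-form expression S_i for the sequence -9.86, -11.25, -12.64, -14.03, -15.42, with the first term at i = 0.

Check differences: -11.25 - -9.86 = -1.39
-12.64 - -11.25 = -1.39
Common difference d = -1.39.
First term a = -9.86.
Formula: S_i = -9.86 - 1.39*i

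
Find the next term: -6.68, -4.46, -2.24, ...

Differences: -4.46 - -6.68 = 2.22
This is an arithmetic sequence with common difference d = 2.22.
Next term = -2.24 + 2.22 = -0.02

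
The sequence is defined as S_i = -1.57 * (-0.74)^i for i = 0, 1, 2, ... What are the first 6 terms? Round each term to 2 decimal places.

This is a geometric sequence.
i=0: S_0 = -1.57 * (-0.74)^0 = -1.57
i=1: S_1 = -1.57 * (-0.74)^1 ≈ 1.16
i=2: S_2 = -1.57 * (-0.74)^2 ≈ -0.86
i=3: S_3 = -1.57 * (-0.74)^3 ≈ 0.64
i=4: S_4 = -1.57 * (-0.74)^4 ≈ -0.47
i=5: S_5 = -1.57 * (-0.74)^5 ≈ 0.35
The first 6 terms are: [-1.57, 1.16, -0.86, 0.64, -0.47, 0.35]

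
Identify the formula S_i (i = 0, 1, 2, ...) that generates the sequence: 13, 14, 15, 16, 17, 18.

Check differences: 14 - 13 = 1
15 - 14 = 1
Common difference d = 1.
First term a = 13.
Formula: S_i = 13 + 1*i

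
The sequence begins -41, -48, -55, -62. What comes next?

Differences: -48 - -41 = -7
This is an arithmetic sequence with common difference d = -7.
Next term = -62 + -7 = -69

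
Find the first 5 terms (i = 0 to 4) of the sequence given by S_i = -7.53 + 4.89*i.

This is an arithmetic sequence.
i=0: S_0 = -7.53 + 4.89*0 = -7.53
i=1: S_1 = -7.53 + 4.89*1 = -2.64
i=2: S_2 = -7.53 + 4.89*2 = 2.25
i=3: S_3 = -7.53 + 4.89*3 = 7.14
i=4: S_4 = -7.53 + 4.89*4 = 12.03
The first 5 terms are: [-7.53, -2.64, 2.25, 7.14, 12.03]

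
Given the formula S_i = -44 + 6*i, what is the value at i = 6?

S_6 = -44 + 6*6 = -44 + 36 = -8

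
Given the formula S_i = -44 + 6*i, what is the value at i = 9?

S_9 = -44 + 6*9 = -44 + 54 = 10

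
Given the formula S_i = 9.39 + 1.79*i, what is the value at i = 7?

S_7 = 9.39 + 1.79*7 = 9.39 + 12.53 = 21.92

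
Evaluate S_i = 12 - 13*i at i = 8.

S_8 = 12 + -13*8 = 12 + -104 = -92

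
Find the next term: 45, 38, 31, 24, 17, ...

Differences: 38 - 45 = -7
This is an arithmetic sequence with common difference d = -7.
Next term = 17 + -7 = 10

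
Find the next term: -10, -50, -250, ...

Ratios: -50 / -10 = 5.0
This is a geometric sequence with common ratio r = 5.
Next term = -250 * 5 = -1250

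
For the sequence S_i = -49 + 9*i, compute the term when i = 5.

S_5 = -49 + 9*5 = -49 + 45 = -4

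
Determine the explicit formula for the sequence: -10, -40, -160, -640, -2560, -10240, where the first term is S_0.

Check ratios: -40 / -10 = 4.0
Common ratio r = 4.
First term a = -10.
Formula: S_i = -10 * 4^i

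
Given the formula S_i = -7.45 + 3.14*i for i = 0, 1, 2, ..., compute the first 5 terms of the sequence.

This is an arithmetic sequence.
i=0: S_0 = -7.45 + 3.14*0 = -7.45
i=1: S_1 = -7.45 + 3.14*1 = -4.31
i=2: S_2 = -7.45 + 3.14*2 = -1.17
i=3: S_3 = -7.45 + 3.14*3 = 1.97
i=4: S_4 = -7.45 + 3.14*4 = 5.11
The first 5 terms are: [-7.45, -4.31, -1.17, 1.97, 5.11]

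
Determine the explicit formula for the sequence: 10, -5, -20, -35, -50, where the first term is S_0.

Check differences: -5 - 10 = -15
-20 - -5 = -15
Common difference d = -15.
First term a = 10.
Formula: S_i = 10 - 15*i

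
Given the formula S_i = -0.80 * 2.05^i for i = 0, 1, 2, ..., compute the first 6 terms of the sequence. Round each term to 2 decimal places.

This is a geometric sequence.
i=0: S_0 = -0.8 * 2.05^0 = -0.8
i=1: S_1 = -0.8 * 2.05^1 = -1.64
i=2: S_2 = -0.8 * 2.05^2 ≈ -3.36
i=3: S_3 = -0.8 * 2.05^3 ≈ -6.89
i=4: S_4 = -0.8 * 2.05^4 ≈ -14.13
i=5: S_5 = -0.8 * 2.05^5 ≈ -28.96
The first 6 terms are: [-0.8, -1.64, -3.36, -6.89, -14.13, -28.96]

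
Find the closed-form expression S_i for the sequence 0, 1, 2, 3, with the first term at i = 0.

Check differences: 1 - 0 = 1
2 - 1 = 1
Common difference d = 1.
First term a = 0.
Formula: S_i = 0 + 1*i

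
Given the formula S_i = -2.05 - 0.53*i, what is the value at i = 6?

S_6 = -2.05 + -0.53*6 = -2.05 + -3.18 = -5.23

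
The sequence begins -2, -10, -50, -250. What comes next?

Ratios: -10 / -2 = 5.0
This is a geometric sequence with common ratio r = 5.
Next term = -250 * 5 = -1250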